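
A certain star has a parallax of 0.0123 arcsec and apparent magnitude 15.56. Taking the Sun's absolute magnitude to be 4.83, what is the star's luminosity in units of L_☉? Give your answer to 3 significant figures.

L/L_☉ ≈ 3.37×10^-3

d = 1/p = 1/0.0123″ = 81.30 pc
M = m − 5 log₁₀ d + 5 = 15.56 − 5·1.9101 + 5 = 11.010
M − M_☉ = 11.010 − 4.83 = 6.180
L/L_☉ = 10^(−0.4 × 6.180) = 3.374×10^-3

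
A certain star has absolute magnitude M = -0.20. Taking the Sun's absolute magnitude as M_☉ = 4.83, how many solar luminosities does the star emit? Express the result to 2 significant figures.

M − M_☉ = -0.20 − 4.83 = -5.030
L/L_☉ = 10^(−0.4 (M − M_☉)) = 10^2.012 = 102.8

L/L_☉ ≈ 100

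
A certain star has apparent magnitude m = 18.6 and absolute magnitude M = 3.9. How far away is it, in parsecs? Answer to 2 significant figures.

Distance modulus: m − M = 18.6 − (3.9) = 14.700
m − M = 5 log₁₀ d − 5
log₁₀ d = (m − M)/5 + 1 = 3.9400
d = 10^3.9400 = 8710 pc

d ≈ 8700 pc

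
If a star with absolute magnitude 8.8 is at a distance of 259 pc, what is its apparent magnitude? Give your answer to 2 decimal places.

m ≈ 15.87

m = M + 5 log₁₀ d − 5 = 8.8 + 5·2.4133 − 5 = 15.866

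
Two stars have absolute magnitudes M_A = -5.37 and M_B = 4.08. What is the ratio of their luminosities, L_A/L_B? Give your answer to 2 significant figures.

ΔM = M_A − M_B = -9.45
L_A/L_B = 10^(−0.4 ΔM) = 10^3.780 = 6026

L_A/L_B ≈ 6000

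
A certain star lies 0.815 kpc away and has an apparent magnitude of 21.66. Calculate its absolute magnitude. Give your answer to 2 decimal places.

M ≈ 12.10

d = 0.815 kpc = 815.0 pc
5 log₁₀(d/10 pc) = 5 log₁₀(815.0) − 5 = 9.556
M = m − 5 log₁₀(d/10) = 21.66 − 9.556 = 12.104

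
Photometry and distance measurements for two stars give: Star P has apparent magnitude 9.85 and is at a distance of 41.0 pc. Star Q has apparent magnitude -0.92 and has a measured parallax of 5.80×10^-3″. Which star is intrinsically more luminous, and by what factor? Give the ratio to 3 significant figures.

Star P: M = m − 5 log₁₀ d + 5 = 9.85 − 5·1.6128 + 5 = 6.786
Star Q: d = 1/p = 1/5.80×10^-3″ = 172.4 pc
Star Q: M = m − 5 log₁₀ d + 5 = -0.92 − 5·2.2366 + 5 = -7.103
ΔM = M_P − M_Q = 6.786 − (-7.103) = 13.889; smaller M is more luminous → Star Q.
L ratio = 10^(0.4 |ΔM|) = 10^5.556 = 359400

Star Q is more luminous, by a factor of 359000.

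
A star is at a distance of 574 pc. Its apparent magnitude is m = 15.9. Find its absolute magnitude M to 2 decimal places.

5 log₁₀(d/10 pc) = 5 log₁₀(574.0) − 5 = 8.795
M = m − 5 log₁₀(d/10) = 15.9 − 8.795 = 7.105

M ≈ 7.11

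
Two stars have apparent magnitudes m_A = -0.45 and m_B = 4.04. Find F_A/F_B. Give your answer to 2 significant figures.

F_A/F_B ≈ 63

Magnitude difference = -4.49
Flux ratio = 10^(−0.4 Δm) = 10^(−0.4 × -4.49) = 10^1.796 = 62.52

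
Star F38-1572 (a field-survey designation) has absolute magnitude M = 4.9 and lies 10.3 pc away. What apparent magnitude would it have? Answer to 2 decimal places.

m ≈ 4.96

m = M + 5 log₁₀ d − 5 = 4.9 + 5·1.0128 − 5 = 4.964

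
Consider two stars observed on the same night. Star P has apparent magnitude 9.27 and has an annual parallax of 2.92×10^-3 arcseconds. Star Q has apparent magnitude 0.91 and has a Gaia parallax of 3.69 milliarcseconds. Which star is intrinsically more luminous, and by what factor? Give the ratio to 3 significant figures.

Star Q is more luminous, by a factor of 1380.

Star P: d = 1/p = 1/2.92×10^-3″ = 342.5 pc
Star P: M = m − 5 log₁₀ d + 5 = 9.27 − 5·2.5346 + 5 = 1.597
Star Q: p = 3.69 mas = 3.69×10^-3″ → d = 1/p = 271.0 pc
Star Q: M = m − 5 log₁₀ d + 5 = 0.91 − 5·2.4330 + 5 = -6.255
ΔM = M_P − M_Q = 1.597 − (-6.255) = 7.852; smaller M is more luminous → Star Q.
L ratio = 10^(0.4 |ΔM|) = 10^3.141 = 1383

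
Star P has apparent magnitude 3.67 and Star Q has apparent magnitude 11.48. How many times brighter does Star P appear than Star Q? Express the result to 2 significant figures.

1300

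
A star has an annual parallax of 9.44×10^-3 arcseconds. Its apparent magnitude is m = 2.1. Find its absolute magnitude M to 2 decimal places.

M ≈ -3.03

d = 1/p = 1/9.44×10^-3″ = 105.9 pc
5 log₁₀(d/10 pc) = 5 log₁₀(105.9) − 5 = 5.125
M = m − 5 log₁₀(d/10) = 2.1 − 5.125 = -3.025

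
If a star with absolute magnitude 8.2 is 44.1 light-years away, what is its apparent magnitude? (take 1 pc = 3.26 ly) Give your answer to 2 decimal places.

d = 44.1 ly / 3.26 = 13.53 pc
m = M + 5 log₁₀ d − 5 = 8.2 + 5·1.1312 − 5 = 8.856

m ≈ 8.86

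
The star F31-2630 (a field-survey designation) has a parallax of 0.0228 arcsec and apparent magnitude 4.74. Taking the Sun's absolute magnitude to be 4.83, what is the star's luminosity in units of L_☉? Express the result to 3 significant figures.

d = 1/p = 1/0.0228″ = 43.86 pc
M = m − 5 log₁₀ d + 5 = 4.74 − 5·1.6421 + 5 = 1.530
M − M_☉ = 1.530 − 4.83 = -3.300
L/L_☉ = 10^(−0.4 × -3.300) = 20.90

L/L_☉ ≈ 20.9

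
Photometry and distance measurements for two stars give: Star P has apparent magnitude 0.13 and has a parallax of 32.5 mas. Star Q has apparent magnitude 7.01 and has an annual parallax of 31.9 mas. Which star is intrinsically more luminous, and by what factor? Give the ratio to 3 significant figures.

Star P is more luminous, by a factor of 544.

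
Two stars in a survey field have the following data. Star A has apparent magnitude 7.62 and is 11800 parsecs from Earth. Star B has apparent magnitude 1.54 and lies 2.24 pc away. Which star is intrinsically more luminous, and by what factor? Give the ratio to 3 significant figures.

Star A is more luminous, by a factor of 103000.

Star A: M = m − 5 log₁₀ d + 5 = 7.62 − 5·4.0719 + 5 = -7.739
Star B: M = m − 5 log₁₀ d + 5 = 1.54 − 5·0.3502 + 5 = 4.789
ΔM = M_A − M_B = -7.739 − (4.789) = -12.528; smaller M is more luminous → Star A.
L ratio = 10^(0.4 |ΔM|) = 10^5.011 = 102600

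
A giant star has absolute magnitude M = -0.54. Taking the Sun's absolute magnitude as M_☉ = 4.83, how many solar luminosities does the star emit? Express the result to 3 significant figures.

L/L_☉ ≈ 141

M − M_☉ = -0.54 − 4.83 = -5.370
L/L_☉ = 10^(−0.4 (M − M_☉)) = 10^2.148 = 140.6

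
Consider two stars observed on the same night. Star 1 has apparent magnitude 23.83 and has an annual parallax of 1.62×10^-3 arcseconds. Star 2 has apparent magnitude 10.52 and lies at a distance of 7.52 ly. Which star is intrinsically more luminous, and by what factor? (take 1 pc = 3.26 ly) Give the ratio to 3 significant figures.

Star 1: d = 1/p = 1/1.62×10^-3″ = 617.3 pc
Star 1: M = m − 5 log₁₀ d + 5 = 23.83 − 5·2.7905 + 5 = 14.878
Star 2: d = 7.52 ly / 3.26 = 2.307 pc
Star 2: M = m − 5 log₁₀ d + 5 = 10.52 − 5·0.3630 + 5 = 13.705
ΔM = M_1 − M_2 = 14.878 − (13.705) = 1.173; smaller M is more luminous → Star 2.
L ratio = 10^(0.4 |ΔM|) = 10^0.469 = 2.945

Star 2 is more luminous, by a factor of 2.94.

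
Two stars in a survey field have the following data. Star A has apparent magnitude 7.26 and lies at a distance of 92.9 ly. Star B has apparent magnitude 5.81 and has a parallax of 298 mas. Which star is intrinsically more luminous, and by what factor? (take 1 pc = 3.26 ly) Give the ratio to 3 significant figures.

Star A is more luminous, by a factor of 19.0.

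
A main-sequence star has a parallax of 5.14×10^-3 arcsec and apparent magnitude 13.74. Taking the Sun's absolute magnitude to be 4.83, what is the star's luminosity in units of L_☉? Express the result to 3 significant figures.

L/L_☉ ≈ 0.103

d = 1/p = 1/5.14×10^-3″ = 194.6 pc
M = m − 5 log₁₀ d + 5 = 13.74 − 5·2.2890 + 5 = 7.295
M − M_☉ = 7.295 − 4.83 = 2.465
L/L_☉ = 10^(−0.4 × 2.465) = 0.1033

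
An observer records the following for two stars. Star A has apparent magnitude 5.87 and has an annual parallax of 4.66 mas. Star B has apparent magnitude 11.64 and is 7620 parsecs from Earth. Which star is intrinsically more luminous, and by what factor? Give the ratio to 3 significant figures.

Star A: p = 4.66 mas = 4.66×10^-3″ → d = 1/p = 214.6 pc
Star A: M = m − 5 log₁₀ d + 5 = 5.87 − 5·2.3316 + 5 = -0.788
Star B: M = m − 5 log₁₀ d + 5 = 11.64 − 5·3.8820 + 5 = -2.770
ΔM = M_A − M_B = -0.788 − (-2.770) = 1.982; smaller M is more luminous → Star B.
L ratio = 10^(0.4 |ΔM|) = 10^0.793 = 6.204

Star B is more luminous, by a factor of 6.20.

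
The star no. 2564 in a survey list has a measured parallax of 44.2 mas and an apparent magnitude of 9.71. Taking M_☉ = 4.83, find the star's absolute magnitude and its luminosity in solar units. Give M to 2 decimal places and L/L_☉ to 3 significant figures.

M ≈ 7.94; L/L_☉ ≈ 0.0572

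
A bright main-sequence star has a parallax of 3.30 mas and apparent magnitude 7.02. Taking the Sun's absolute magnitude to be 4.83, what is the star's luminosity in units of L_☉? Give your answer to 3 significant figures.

L/L_☉ ≈ 122

d = 1/p = 1000/3.30 mas = 303.0 pc
M = m − 5 log₁₀ d + 5 = 7.02 − 5·2.4815 + 5 = -0.387
M − M_☉ = -0.387 − 4.83 = -5.217
L/L_☉ = 10^(−0.4 × -5.217) = 122.2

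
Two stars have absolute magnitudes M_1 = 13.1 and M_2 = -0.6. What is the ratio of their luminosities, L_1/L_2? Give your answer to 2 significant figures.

ΔM = M_1 − M_2 = 13.7
L_1/L_2 = 10^(−0.4 ΔM) = 10^-5.480 = 3.311×10^-6

L_1/L_2 ≈ 3.3×10^-6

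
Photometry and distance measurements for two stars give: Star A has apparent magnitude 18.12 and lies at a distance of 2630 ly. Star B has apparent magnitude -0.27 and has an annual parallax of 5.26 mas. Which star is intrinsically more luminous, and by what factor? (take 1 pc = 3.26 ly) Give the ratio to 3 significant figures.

Star A: d = 2630 ly / 3.26 = 806.7 pc
Star A: M = m − 5 log₁₀ d + 5 = 18.12 − 5·2.9067 + 5 = 8.586
Star B: p = 5.26 mas = 5.26×10^-3″ → d = 1/p = 190.1 pc
Star B: M = m − 5 log₁₀ d + 5 = -0.27 − 5·2.2790 + 5 = -6.665
ΔM = M_A − M_B = 8.586 − (-6.665) = 15.251; smaller M is more luminous → Star B.
L ratio = 10^(0.4 |ΔM|) = 10^6.101 = 1.261×10^6

Star B is more luminous, by a factor of 1.26×10^6.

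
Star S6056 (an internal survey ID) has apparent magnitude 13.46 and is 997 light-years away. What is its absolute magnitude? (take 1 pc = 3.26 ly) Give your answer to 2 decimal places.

M ≈ 6.03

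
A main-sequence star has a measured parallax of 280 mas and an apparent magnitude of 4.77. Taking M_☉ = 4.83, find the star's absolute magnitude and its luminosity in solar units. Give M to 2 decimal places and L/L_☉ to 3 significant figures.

M ≈ 7.01; L/L_☉ ≈ 0.135

d = 1/p = 1000/280 mas = 3.571 pc
M = m − 5 log₁₀ d + 5 = 4.77 − 5·0.5528 + 5 = 7.006
M − M_☉ = 7.006 − 4.83 = 2.176
L/L_☉ = 10^(−0.4 × 2.176) = 0.1348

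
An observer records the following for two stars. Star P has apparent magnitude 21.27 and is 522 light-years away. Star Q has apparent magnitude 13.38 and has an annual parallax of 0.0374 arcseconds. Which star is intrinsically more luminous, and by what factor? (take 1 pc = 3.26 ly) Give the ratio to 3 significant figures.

Star Q is more luminous, by a factor of 39.9.

Star P: d = 522 ly / 3.26 = 160.1 pc
Star P: M = m − 5 log₁₀ d + 5 = 21.27 − 5·2.2045 + 5 = 15.248
Star Q: d = 1/p = 1/0.0374″ = 26.74 pc
Star Q: M = m − 5 log₁₀ d + 5 = 13.38 − 5·1.4271 + 5 = 11.244
ΔM = M_P − M_Q = 15.248 − (11.244) = 4.003; smaller M is more luminous → Star Q.
L ratio = 10^(0.4 |ΔM|) = 10^1.601 = 39.93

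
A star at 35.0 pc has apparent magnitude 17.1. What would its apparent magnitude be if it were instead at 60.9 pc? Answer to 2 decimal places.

Flux ∝ 1/d², so Δm = 5 log₁₀(d₂/d₁) = 5 log₁₀(60.9/35.0) = 1.203
m₂ = m₁ + Δm = 17.1 + (1.203) = 18.303

m ≈ 18.30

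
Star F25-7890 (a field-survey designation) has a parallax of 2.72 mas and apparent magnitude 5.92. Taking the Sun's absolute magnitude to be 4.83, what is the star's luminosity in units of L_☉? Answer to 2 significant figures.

L/L_☉ ≈ 500

d = 1/p = 1000/2.72 mas = 367.6 pc
M = m − 5 log₁₀ d + 5 = 5.92 − 5·2.5654 + 5 = -1.907
M − M_☉ = -1.907 − 4.83 = -6.737
L/L_☉ = 10^(−0.4 × -6.737) = 495.3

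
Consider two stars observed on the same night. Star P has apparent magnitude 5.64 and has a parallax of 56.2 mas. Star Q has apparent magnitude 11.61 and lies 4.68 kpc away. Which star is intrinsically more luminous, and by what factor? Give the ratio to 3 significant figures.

Star P: p = 56.2 mas = 0.0562″ → d = 1/p = 17.79 pc
Star P: M = m − 5 log₁₀ d + 5 = 5.64 − 5·1.2503 + 5 = 4.389
Star Q: d = 4.68 kpc = 4680 pc
Star Q: M = m − 5 log₁₀ d + 5 = 11.61 − 5·3.6702 + 5 = -1.741
ΔM = M_P − M_Q = 4.389 − (-1.741) = 6.130; smaller M is more luminous → Star Q.
L ratio = 10^(0.4 |ΔM|) = 10^2.452 = 283.1

Star Q is more luminous, by a factor of 283.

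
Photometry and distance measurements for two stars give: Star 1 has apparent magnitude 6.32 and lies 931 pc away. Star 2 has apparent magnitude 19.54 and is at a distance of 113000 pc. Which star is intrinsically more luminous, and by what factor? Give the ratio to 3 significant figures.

Star 1: M = m − 5 log₁₀ d + 5 = 6.32 − 5·2.9689 + 5 = -3.525
Star 2: M = m − 5 log₁₀ d + 5 = 19.54 − 5·5.0531 + 5 = -0.725
ΔM = M_1 − M_2 = -3.525 − (-0.725) = -2.799; smaller M is more luminous → Star 1.
L ratio = 10^(0.4 |ΔM|) = 10^1.120 = 13.17

Star 1 is more luminous, by a factor of 13.2.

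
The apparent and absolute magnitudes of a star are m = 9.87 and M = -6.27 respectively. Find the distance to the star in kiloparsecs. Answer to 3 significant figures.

Distance modulus: m − M = 9.87 − (-6.27) = 16.140
m − M = 5 log₁₀ d − 5
log₁₀ d = (m − M)/5 + 1 = 4.2280
d = 10^4.2280 = 16900 pc
= 16.90 kpc

d ≈ 16.9 kpc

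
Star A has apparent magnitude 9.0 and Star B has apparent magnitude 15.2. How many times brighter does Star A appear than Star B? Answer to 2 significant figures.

300

Magnitude difference = -6.2
Flux ratio = 10^(−0.4 Δm) = 10^(−0.4 × -6.2) = 10^2.480 = 302.0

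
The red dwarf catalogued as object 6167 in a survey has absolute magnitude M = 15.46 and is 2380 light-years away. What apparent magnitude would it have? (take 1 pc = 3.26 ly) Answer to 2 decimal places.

m ≈ 24.78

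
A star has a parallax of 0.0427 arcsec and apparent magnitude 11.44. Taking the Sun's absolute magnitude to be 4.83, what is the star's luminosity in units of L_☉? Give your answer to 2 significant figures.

L/L_☉ ≈ 0.012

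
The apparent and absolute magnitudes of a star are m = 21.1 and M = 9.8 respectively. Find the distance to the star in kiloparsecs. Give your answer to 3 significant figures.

d ≈ 1.82 kpc

μ = m − M = 11.300
m − M = 5 log₁₀ d − 5
log₁₀ d = (m − M)/5 + 1 = 3.2600
d = 10^3.2600 = 1820 pc
= 1.820 kpc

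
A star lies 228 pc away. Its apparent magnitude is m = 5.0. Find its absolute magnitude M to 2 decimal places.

M ≈ -1.79

5 log₁₀(d/10 pc) = 5 log₁₀(228.0) − 5 = 6.790
M = m − 5 log₁₀(d/10) = 5.0 − 6.790 = -1.790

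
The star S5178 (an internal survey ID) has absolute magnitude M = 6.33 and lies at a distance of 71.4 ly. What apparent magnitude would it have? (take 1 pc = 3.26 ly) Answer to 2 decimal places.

m ≈ 8.03

d = 71.4 ly / 3.26 = 21.90 pc
m = M + 5 log₁₀ d − 5 = 6.33 + 5·1.3405 − 5 = 8.032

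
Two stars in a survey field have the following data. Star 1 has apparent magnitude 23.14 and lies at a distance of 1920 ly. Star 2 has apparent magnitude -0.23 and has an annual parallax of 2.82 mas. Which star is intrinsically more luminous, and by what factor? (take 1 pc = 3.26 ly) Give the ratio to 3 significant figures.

Star 2 is more luminous, by a factor of 8.08×10^8.

Star 1: d = 1920 ly / 3.26 = 589.0 pc
Star 1: M = m − 5 log₁₀ d + 5 = 23.14 − 5·2.7701 + 5 = 14.290
Star 2: p = 2.82 mas = 2.82×10^-3″ → d = 1/p = 354.6 pc
Star 2: M = m − 5 log₁₀ d + 5 = -0.23 − 5·2.5498 + 5 = -7.979
ΔM = M_1 − M_2 = 14.290 − (-7.979) = 22.268; smaller M is more luminous → Star 2.
L ratio = 10^(0.4 |ΔM|) = 10^8.907 = 8.079×10^8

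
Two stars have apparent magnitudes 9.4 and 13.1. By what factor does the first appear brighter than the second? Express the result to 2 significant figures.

Δm = 9.4 − (13.1) = -3.7
Flux ratio = 10^(−0.4 Δm) = 10^(−0.4 × -3.7) = 10^1.480 = 30.20

30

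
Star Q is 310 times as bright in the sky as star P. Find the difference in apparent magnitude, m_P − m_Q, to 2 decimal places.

Pogson: Δm = −2.5 log₁₀(ratio) = −2.5 log₁₀(310) = −2.5 × 2.4914 = -6.228
Star Q is brighter so has the smaller magnitude: m_P − m_Q is positive.

m_P − m_Q ≈ 6.23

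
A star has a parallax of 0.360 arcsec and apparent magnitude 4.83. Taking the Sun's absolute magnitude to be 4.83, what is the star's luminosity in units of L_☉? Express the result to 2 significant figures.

L/L_☉ ≈ 0.077

d = 1/p = 1/0.360″ = 2.778 pc
M = m − 5 log₁₀ d + 5 = 4.83 − 5·0.4437 + 5 = 7.612
M − M_☉ = 7.612 − 4.83 = 2.782
L/L_☉ = 10^(−0.4 × 2.782) = 0.07716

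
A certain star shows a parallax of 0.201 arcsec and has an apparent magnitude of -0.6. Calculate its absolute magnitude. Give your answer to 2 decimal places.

M ≈ 0.92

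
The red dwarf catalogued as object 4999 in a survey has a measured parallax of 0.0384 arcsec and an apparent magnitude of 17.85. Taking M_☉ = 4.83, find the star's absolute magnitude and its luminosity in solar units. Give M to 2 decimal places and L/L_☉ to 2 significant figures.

M ≈ 15.77; L/L_☉ ≈ 4.2×10^-5

d = 1/p = 1/0.0384″ = 26.04 pc
M = m − 5 log₁₀ d + 5 = 17.85 − 5·1.4157 + 5 = 15.772
M − M_☉ = 15.772 − 4.83 = 10.942
L/L_☉ = 10^(−0.4 × 10.942) = 4.201×10^-5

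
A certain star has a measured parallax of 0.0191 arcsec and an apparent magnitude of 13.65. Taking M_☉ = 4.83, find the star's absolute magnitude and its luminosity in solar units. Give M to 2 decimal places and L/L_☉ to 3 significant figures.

M ≈ 10.06; L/L_☉ ≈ 8.13×10^-3

d = 1/p = 1/0.0191″ = 52.36 pc
M = m − 5 log₁₀ d + 5 = 13.65 − 5·1.7190 + 5 = 10.055
M − M_☉ = 10.055 − 4.83 = 5.225
L/L_☉ = 10^(−0.4 × 5.225) = 8.127×10^-3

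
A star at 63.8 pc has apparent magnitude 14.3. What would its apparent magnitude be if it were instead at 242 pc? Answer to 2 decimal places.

m ≈ 17.19

Flux ∝ 1/d², so Δm = 5 log₁₀(d₂/d₁) = 5 log₁₀(242/63.8) = 2.895
m₂ = m₁ + Δm = 14.3 + (2.895) = 17.195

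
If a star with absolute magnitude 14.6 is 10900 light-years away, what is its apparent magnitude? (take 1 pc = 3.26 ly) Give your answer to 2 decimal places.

m ≈ 27.22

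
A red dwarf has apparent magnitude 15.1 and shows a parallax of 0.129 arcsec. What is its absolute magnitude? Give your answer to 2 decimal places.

d = 1/p = 1/0.129″ = 7.752 pc
5 log₁₀(d/10 pc) = 5 log₁₀(7.752) − 5 = -0.553
M = m − 5 log₁₀(d/10) = 15.1 + 0.553 = 15.653

M ≈ 15.65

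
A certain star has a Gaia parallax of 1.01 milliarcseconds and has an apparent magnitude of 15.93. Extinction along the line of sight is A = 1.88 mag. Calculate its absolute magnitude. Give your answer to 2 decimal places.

p = 1.01 mas = 1.01×10^-3″ → d = 1/p = 990.1 pc
5 log₁₀(d/10 pc) = 5 log₁₀(990.1) − 5 = 9.978
M = m − 5 log₁₀(d/10) − A = 15.93 − 9.978 − 1.88 = 4.072

M ≈ 4.07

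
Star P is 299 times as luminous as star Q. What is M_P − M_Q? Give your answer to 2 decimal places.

M_P − M_Q ≈ -6.19

Pogson: ΔM = −2.5 log₁₀(ratio) = −2.5 log₁₀(299) = −2.5 × 2.4757 = -6.189
Star P is brighter, so it has the smaller magnitude: the difference is negative.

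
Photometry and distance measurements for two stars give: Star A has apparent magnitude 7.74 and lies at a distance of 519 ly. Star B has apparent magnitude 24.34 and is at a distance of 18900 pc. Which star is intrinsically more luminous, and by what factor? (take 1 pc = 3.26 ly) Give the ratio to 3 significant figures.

Star A: d = 519 ly / 3.26 = 159.2 pc
Star A: M = m − 5 log₁₀ d + 5 = 7.74 − 5·2.2019 + 5 = 1.730
Star B: M = m − 5 log₁₀ d + 5 = 24.34 − 5·4.2765 + 5 = 7.958
ΔM = M_A − M_B = 1.730 − (7.958) = -6.227; smaller M is more luminous → Star A.
L ratio = 10^(0.4 |ΔM|) = 10^2.491 = 309.7

Star A is more luminous, by a factor of 310.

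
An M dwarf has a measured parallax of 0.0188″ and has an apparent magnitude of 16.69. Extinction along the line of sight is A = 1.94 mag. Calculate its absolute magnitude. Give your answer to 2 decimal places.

d = 1/p = 1/0.0188″ = 53.19 pc
5 log₁₀(d/10 pc) = 5 log₁₀(53.19) − 5 = 3.629
M = m − 5 log₁₀(d/10) − A = 16.69 − 3.629 − 1.94 = 11.121

M ≈ 11.12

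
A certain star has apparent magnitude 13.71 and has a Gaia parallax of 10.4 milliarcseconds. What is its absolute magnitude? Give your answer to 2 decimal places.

p = 10.4 mas = 0.0104″ → d = 1/p = 96.15 pc
5 log₁₀(d/10 pc) = 5 log₁₀(96.15) − 5 = 4.915
M = m − 5 log₁₀(d/10) = 13.71 − 4.915 = 8.795

M ≈ 8.80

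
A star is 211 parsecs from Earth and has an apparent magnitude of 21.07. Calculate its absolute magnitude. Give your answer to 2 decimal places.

M ≈ 14.45

5 log₁₀(d/10 pc) = 5 log₁₀(211.0) − 5 = 6.621
M = m − 5 log₁₀(d/10) = 21.07 − 6.621 = 14.449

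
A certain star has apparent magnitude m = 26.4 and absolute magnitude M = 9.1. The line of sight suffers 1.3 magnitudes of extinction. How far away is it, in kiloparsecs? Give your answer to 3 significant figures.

d ≈ 15.8 kpc

m − M = 5 log₁₀(d/10 pc) + A  ⇒  26.4 − (9.1) − 1.3 = 5 log₁₀(d/10)
16.000 = 5 log₁₀(d/10)
log₁₀ d = (m − M − A)/5 + 1 = 4.2000
d = 10^4.2000 = 15850 pc
= 15.85 kpc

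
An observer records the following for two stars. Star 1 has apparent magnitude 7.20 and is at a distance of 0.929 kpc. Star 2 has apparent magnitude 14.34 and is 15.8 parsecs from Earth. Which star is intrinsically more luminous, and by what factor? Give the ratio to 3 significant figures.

Star 1 is more luminous, by a factor of 2.48×10^6.

Star 1: d = 0.929 kpc = 929.0 pc
Star 1: M = m − 5 log₁₀ d + 5 = 7.20 − 5·2.9680 + 5 = -2.640
Star 2: M = m − 5 log₁₀ d + 5 = 14.34 − 5·1.1987 + 5 = 13.347
ΔM = M_1 − M_2 = -2.640 − (13.347) = -15.987; smaller M is more luminous → Star 1.
L ratio = 10^(0.4 |ΔM|) = 10^6.395 = 2.482×10^6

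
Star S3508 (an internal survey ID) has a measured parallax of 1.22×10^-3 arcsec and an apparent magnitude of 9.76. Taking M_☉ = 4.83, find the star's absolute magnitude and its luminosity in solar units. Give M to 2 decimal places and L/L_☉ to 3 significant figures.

M ≈ 0.19; L/L_☉ ≈ 71.7

d = 1/p = 1/1.22×10^-3″ = 819.7 pc
M = m − 5 log₁₀ d + 5 = 9.76 − 5·2.9136 + 5 = 0.192
M − M_☉ = 0.192 − 4.83 = -4.638
L/L_☉ = 10^(−0.4 × -4.638) = 71.66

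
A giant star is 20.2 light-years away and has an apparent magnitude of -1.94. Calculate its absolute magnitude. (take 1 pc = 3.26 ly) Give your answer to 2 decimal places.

M ≈ -0.90

d = 20.2 ly / 3.26 = 6.196 pc
5 log₁₀(d/10 pc) = 5 log₁₀(6.196) − 5 = -1.039
M = m − 5 log₁₀(d/10) = -1.94 + 1.039 = -0.901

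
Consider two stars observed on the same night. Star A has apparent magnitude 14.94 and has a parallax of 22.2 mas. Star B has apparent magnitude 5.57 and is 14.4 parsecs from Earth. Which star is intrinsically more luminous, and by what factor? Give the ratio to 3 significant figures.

Star A: p = 22.2 mas = 0.0222″ → d = 1/p = 45.05 pc
Star A: M = m − 5 log₁₀ d + 5 = 14.94 − 5·1.6536 + 5 = 11.672
Star B: M = m − 5 log₁₀ d + 5 = 5.57 − 5·1.1584 + 5 = 4.778
ΔM = M_A − M_B = 11.672 − (4.778) = 6.894; smaller M is more luminous → Star B.
L ratio = 10^(0.4 |ΔM|) = 10^2.757 = 572.0

Star B is more luminous, by a factor of 572.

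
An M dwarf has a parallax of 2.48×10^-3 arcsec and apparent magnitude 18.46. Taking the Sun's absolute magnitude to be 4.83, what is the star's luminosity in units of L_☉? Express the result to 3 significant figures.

L/L_☉ ≈ 5.74×10^-3

d = 1/p = 1/2.48×10^-3″ = 403.2 pc
M = m − 5 log₁₀ d + 5 = 18.46 − 5·2.6055 + 5 = 10.432
M − M_☉ = 10.432 − 4.83 = 5.602
L/L_☉ = 10^(−0.4 × 5.602) = 5.742×10^-3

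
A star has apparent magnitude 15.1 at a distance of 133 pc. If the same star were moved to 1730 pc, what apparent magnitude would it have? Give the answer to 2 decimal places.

m ≈ 20.67

Flux ∝ 1/d², so Δm = 5 log₁₀(d₂/d₁) = 5 log₁₀(1730/133) = 5.571
m₂ = m₁ + Δm = 15.1 + (5.571) = 20.671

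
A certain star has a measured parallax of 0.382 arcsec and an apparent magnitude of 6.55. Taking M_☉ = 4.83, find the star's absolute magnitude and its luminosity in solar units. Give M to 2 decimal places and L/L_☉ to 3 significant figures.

d = 1/p = 1/0.382″ = 2.618 pc
M = m − 5 log₁₀ d + 5 = 6.55 − 5·0.4179 + 5 = 9.460
M − M_☉ = 9.460 − 4.83 = 4.630
L/L_☉ = 10^(−0.4 × 4.630) = 0.01406

M ≈ 9.46; L/L_☉ ≈ 0.0141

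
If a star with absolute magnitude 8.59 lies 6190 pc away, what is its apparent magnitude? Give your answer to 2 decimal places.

m ≈ 22.55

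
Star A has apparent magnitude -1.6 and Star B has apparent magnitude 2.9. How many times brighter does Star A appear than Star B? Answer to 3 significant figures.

Δm = -1.6 − (2.9) = -4.5
Flux ratio = 10^(−0.4 Δm) = 10^(−0.4 × -4.5) = 10^1.800 = 63.10

63.1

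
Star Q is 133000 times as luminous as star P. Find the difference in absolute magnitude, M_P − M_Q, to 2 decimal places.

Pogson: ΔM = −2.5 log₁₀(ratio) = −2.5 log₁₀(133000) = −2.5 × 5.1239 = -12.810
Star Q is brighter so has the smaller magnitude: M_P − M_Q is positive.

M_P − M_Q ≈ 12.81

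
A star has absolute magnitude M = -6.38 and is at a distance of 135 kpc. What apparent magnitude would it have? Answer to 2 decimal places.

d = 135 kpc = 135000 pc
m = M + 5 log₁₀ d − 5 = -6.38 + 5·5.1303 − 5 = 14.272

m ≈ 14.27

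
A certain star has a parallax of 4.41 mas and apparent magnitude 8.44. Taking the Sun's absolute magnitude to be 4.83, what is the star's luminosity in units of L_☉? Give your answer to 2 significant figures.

L/L_☉ ≈ 18

d = 1/p = 1000/4.41 mas = 226.8 pc
M = m − 5 log₁₀ d + 5 = 8.44 − 5·2.3556 + 5 = 1.662
M − M_☉ = 1.662 − 4.83 = -3.168
L/L_☉ = 10^(−0.4 × -3.168) = 18.50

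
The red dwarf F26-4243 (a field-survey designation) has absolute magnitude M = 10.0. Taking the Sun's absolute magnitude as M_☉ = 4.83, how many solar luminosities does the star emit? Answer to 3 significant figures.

M − M_☉ = 10.0 − 4.83 = 5.170
L/L_☉ = 10^(−0.4 (M − M_☉)) = 10^-2.068 = 8.551×10^-3

L/L_☉ ≈ 8.55×10^-3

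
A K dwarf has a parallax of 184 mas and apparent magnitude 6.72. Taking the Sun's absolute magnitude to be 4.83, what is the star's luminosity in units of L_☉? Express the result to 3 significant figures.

L/L_☉ ≈ 0.0518

d = 1/p = 1000/184 mas = 5.435 pc
M = m − 5 log₁₀ d + 5 = 6.72 − 5·0.7352 + 5 = 8.044
M − M_☉ = 8.044 − 4.83 = 3.214
L/L_☉ = 10^(−0.4 × 3.214) = 0.05180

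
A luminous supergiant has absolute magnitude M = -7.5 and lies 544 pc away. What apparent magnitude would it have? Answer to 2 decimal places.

m = M + 5 log₁₀ d − 5 = -7.5 + 5·2.7356 − 5 = 1.178

m ≈ 1.18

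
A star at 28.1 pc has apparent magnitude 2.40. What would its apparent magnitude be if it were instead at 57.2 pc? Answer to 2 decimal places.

m ≈ 3.94

Flux ∝ 1/d², so Δm = 5 log₁₀(d₂/d₁) = 5 log₁₀(57.2/28.1) = 1.543
m₂ = m₁ + Δm = 2.40 + (1.543) = 3.943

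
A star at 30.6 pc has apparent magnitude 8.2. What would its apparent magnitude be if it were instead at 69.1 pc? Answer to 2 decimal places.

m ≈ 9.97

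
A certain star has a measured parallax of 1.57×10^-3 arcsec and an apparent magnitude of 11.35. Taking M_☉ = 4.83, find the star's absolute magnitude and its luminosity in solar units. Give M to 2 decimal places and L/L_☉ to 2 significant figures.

M ≈ 2.33; L/L_☉ ≈ 10

d = 1/p = 1/1.57×10^-3″ = 636.9 pc
M = m − 5 log₁₀ d + 5 = 11.35 − 5·2.8041 + 5 = 2.329
M − M_☉ = 2.329 − 4.83 = -2.501
L/L_☉ = 10^(−0.4 × -2.501) = 10.00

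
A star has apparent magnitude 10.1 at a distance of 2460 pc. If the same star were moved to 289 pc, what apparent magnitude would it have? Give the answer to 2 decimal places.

m ≈ 5.45

Flux ∝ 1/d², so Δm = 5 log₁₀(d₂/d₁) = 5 log₁₀(289/2460) = -4.650
m₂ = m₁ + Δm = 10.1 + (-4.650) = 5.450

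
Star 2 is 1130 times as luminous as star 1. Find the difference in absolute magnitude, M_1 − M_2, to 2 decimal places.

M_1 − M_2 ≈ 7.63

Pogson: ΔM = −2.5 log₁₀(ratio) = −2.5 log₁₀(1130) = −2.5 × 3.0531 = -7.633
Star 2 is brighter so has the smaller magnitude: M_1 − M_2 is positive.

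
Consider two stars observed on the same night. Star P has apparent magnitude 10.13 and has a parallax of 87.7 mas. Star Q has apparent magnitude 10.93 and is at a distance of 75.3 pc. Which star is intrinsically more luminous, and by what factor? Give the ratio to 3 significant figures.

Star Q is more luminous, by a factor of 20.9.

Star P: p = 87.7 mas = 0.0877″ → d = 1/p = 11.40 pc
Star P: M = m − 5 log₁₀ d + 5 = 10.13 − 5·1.0570 + 5 = 9.845
Star Q: M = m − 5 log₁₀ d + 5 = 10.93 − 5·1.8768 + 5 = 6.546
ΔM = M_P − M_Q = 9.845 − (6.546) = 3.299; smaller M is more luminous → Star Q.
L ratio = 10^(0.4 |ΔM|) = 10^1.320 = 20.87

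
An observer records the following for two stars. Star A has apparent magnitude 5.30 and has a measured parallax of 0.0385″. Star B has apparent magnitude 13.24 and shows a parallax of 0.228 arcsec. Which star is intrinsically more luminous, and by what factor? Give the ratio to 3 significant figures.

Star A: d = 1/p = 1/0.0385″ = 25.97 pc
Star A: M = m − 5 log₁₀ d + 5 = 5.30 − 5·1.4145 + 5 = 3.227
Star B: d = 1/p = 1/0.228″ = 4.386 pc
Star B: M = m − 5 log₁₀ d + 5 = 13.24 − 5·0.6421 + 5 = 15.030
ΔM = M_A − M_B = 3.227 − (15.030) = -11.802; smaller M is more luminous → Star A.
L ratio = 10^(0.4 |ΔM|) = 10^4.721 = 52600

Star A is more luminous, by a factor of 52600.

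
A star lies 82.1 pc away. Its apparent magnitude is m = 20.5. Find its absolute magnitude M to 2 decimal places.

M ≈ 15.93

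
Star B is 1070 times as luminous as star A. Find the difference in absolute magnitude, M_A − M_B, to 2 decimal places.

Pogson: ΔM = −2.5 log₁₀(ratio) = −2.5 log₁₀(1070) = −2.5 × 3.0294 = -7.573
Star B is brighter so has the smaller magnitude: M_A − M_B is positive.

M_A − M_B ≈ 7.57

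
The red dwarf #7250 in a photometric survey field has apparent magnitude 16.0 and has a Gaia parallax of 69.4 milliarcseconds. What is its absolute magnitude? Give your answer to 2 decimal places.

p = 69.4 mas = 0.0694″ → d = 1/p = 14.41 pc
5 log₁₀(d/10 pc) = 5 log₁₀(14.41) − 5 = 0.793
M = m − 5 log₁₀(d/10) = 16.0 − 0.793 = 15.207

M ≈ 15.21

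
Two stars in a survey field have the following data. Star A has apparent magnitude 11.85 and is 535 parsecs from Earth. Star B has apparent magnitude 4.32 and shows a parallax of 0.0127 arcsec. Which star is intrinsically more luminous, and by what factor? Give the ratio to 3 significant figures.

Star B is more luminous, by a factor of 22.3.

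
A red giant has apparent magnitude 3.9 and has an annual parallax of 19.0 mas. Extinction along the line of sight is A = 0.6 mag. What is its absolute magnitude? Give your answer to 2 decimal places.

p = 19.0 mas = 0.0190″ → d = 1/p = 52.63 pc
5 log₁₀(d/10 pc) = 5 log₁₀(52.63) − 5 = 3.606
M = m − 5 log₁₀(d/10) − A = 3.9 − 3.606 − 0.6 = -0.306

M ≈ -0.31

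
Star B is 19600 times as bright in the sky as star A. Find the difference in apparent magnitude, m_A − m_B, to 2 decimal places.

m_A − m_B ≈ 10.73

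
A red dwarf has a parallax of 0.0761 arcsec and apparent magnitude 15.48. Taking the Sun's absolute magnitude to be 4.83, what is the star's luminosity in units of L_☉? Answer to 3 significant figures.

d = 1/p = 1/0.0761″ = 13.14 pc
M = m − 5 log₁₀ d + 5 = 15.48 − 5·1.1186 + 5 = 14.887
M − M_☉ = 14.887 − 4.83 = 10.057
L/L_☉ = 10^(−0.4 × 10.057) = 9.489×10^-5

L/L_☉ ≈ 9.49×10^-5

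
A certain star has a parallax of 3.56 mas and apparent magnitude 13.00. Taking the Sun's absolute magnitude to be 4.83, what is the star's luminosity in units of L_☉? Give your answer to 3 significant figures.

L/L_☉ ≈ 0.426

d = 1/p = 1000/3.56 mas = 280.9 pc
M = m − 5 log₁₀ d + 5 = 13.00 − 5·2.4486 + 5 = 5.757
M − M_☉ = 5.757 − 4.83 = 0.927
L/L_☉ = 10^(−0.4 × 0.927) = 0.4257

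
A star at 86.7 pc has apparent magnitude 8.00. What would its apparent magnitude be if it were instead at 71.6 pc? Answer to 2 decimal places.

m ≈ 7.58

Flux ∝ 1/d², so Δm = 5 log₁₀(d₂/d₁) = 5 log₁₀(71.6/86.7) = -0.416
m₂ = m₁ + Δm = 8.00 + (-0.416) = 7.584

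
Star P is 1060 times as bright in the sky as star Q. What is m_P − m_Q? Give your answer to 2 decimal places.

m_P − m_Q ≈ -7.56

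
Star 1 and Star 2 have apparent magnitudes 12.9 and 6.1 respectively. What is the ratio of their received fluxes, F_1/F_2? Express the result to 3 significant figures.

F_1/F_2 ≈ 1.91×10^-3

Δm = 12.9 − (6.1) = 6.8
Flux ratio = 10^(−0.4 Δm) = 10^(−0.4 × 6.8) = 10^-2.720 = 1.905×10^-3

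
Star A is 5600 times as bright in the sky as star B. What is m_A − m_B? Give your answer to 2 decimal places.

Pogson: Δm = −2.5 log₁₀(ratio) = −2.5 log₁₀(5600) = −2.5 × 3.7482 = -9.370
Star A is brighter, so it has the smaller magnitude: the difference is negative.

m_A − m_B ≈ -9.37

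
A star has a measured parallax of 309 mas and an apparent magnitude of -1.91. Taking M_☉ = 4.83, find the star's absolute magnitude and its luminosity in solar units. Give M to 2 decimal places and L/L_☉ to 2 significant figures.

M ≈ 0.54; L/L_☉ ≈ 52

d = 1/p = 1000/309 mas = 3.236 pc
M = m − 5 log₁₀ d + 5 = -1.91 − 5·0.5100 + 5 = 0.540
M − M_☉ = 0.540 − 4.83 = -4.290
L/L_☉ = 10^(−0.4 × -4.290) = 52.01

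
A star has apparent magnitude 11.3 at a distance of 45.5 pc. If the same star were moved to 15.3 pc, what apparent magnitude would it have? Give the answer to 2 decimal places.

m ≈ 8.93

Flux ∝ 1/d², so Δm = 5 log₁₀(d₂/d₁) = 5 log₁₀(15.3/45.5) = -2.367
m₂ = m₁ + Δm = 11.3 + (-2.367) = 8.933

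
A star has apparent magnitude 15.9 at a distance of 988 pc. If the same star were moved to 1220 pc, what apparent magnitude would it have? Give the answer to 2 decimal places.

m ≈ 16.36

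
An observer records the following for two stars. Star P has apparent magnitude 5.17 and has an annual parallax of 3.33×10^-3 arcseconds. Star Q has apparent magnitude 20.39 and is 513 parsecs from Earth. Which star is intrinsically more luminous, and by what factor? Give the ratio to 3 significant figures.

Star P: d = 1/p = 1/3.33×10^-3″ = 300.3 pc
Star P: M = m − 5 log₁₀ d + 5 = 5.17 − 5·2.4776 + 5 = -2.218
Star Q: M = m − 5 log₁₀ d + 5 = 20.39 − 5·2.7101 + 5 = 11.839
ΔM = M_P − M_Q = -2.218 − (11.839) = -14.057; smaller M is more luminous → Star P.
L ratio = 10^(0.4 |ΔM|) = 10^5.623 = 419600

Star P is more luminous, by a factor of 420000.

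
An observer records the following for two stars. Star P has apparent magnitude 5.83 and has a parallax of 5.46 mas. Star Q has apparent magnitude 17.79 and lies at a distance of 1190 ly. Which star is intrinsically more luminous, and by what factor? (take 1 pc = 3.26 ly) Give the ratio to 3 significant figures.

Star P is more luminous, by a factor of 15300.

Star P: p = 5.46 mas = 5.46×10^-3″ → d = 1/p = 183.2 pc
Star P: M = m − 5 log₁₀ d + 5 = 5.83 − 5·2.2628 + 5 = -0.484
Star Q: d = 1190 ly / 3.26 = 365.0 pc
Star Q: M = m − 5 log₁₀ d + 5 = 17.79 − 5·2.5623 + 5 = 9.978
ΔM = M_P − M_Q = -0.484 − (9.978) = -10.462; smaller M is more luminous → Star P.
L ratio = 10^(0.4 |ΔM|) = 10^4.185 = 15310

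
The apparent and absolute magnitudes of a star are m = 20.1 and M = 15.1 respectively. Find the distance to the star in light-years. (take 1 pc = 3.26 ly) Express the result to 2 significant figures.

μ = m − M = 5.000
m − M = 5 log₁₀ d − 5
log₁₀ d = (m − M)/5 + 1 = 2.0000
d = 10^2.0000 = 100.0 pc
= 326.0 ly

d ≈ 330 ly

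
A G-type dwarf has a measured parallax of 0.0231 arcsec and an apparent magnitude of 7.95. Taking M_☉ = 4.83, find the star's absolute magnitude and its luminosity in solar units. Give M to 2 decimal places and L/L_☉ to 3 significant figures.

d = 1/p = 1/0.0231″ = 43.29 pc
M = m − 5 log₁₀ d + 5 = 7.95 − 5·1.6364 + 5 = 4.768
M − M_☉ = 4.768 − 4.83 = -0.062
L/L_☉ = 10^(−0.4 × -0.062) = 1.059

M ≈ 4.77; L/L_☉ ≈ 1.06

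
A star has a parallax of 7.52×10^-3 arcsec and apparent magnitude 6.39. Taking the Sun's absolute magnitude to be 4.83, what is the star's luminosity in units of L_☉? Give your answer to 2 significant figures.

L/L_☉ ≈ 42

d = 1/p = 1/7.52×10^-3″ = 133.0 pc
M = m − 5 log₁₀ d + 5 = 6.39 − 5·2.1238 + 5 = 0.771
M − M_☉ = 0.771 − 4.83 = -4.059
L/L_☉ = 10^(−0.4 × -4.059) = 42.03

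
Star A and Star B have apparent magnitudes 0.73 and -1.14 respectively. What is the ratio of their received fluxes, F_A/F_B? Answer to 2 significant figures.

F_A/F_B ≈ 0.18

Magnitude difference = 1.87
Flux ratio = 10^(−0.4 Δm) = 10^(−0.4 × 1.87) = 10^-0.748 = 0.1786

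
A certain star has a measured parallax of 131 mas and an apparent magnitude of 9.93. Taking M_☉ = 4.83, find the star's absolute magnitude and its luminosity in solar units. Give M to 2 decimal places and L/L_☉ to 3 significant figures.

d = 1/p = 1000/131 mas = 7.634 pc
M = m − 5 log₁₀ d + 5 = 9.93 − 5·0.8827 + 5 = 10.516
M − M_☉ = 10.516 − 4.83 = 5.686
L/L_☉ = 10^(−0.4 × 5.686) = 5.314×10^-3

M ≈ 10.52; L/L_☉ ≈ 5.31×10^-3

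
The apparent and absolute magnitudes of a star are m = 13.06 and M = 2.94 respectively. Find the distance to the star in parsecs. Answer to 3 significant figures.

d ≈ 1060 pc

Distance modulus: m − M = 13.06 − (2.94) = 10.120
m − M = 5 log₁₀ d − 5
log₁₀ d = (m − M)/5 + 1 = 3.0240
d = 10^3.0240 = 1057 pc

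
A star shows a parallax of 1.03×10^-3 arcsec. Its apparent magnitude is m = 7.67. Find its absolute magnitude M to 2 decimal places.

M ≈ -2.27

d = 1/p = 1/1.03×10^-3″ = 970.9 pc
5 log₁₀(d/10 pc) = 5 log₁₀(970.9) − 5 = 9.936
M = m − 5 log₁₀(d/10) = 7.67 − 9.936 = -2.266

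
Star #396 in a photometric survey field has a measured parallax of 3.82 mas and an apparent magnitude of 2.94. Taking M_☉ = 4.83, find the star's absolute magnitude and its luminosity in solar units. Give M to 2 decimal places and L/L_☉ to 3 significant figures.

d = 1/p = 1000/3.82 mas = 261.8 pc
M = m − 5 log₁₀ d + 5 = 2.94 − 5·2.4179 + 5 = -4.150
M − M_☉ = -4.150 − 4.83 = -8.980
L/L_☉ = 10^(−0.4 × -8.980) = 3907

M ≈ -4.15; L/L_☉ ≈ 3910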